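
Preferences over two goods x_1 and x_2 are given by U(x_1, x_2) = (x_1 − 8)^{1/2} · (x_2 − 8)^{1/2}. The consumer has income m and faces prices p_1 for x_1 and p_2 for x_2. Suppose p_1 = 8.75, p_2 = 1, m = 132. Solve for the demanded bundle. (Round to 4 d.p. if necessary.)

x_1* = 11.0857, x_2* = 35

MRS = (x_2−8)/(x_1−8). Tangency with p_1/p_2 gives x_2−8 = (p_1/p_2)·(x_1−8).
After buying the subsistence bundle (8, 8), a share 0.5 of the remaining income goes to x_1: x_1* = 8 + 0.5·(m − 8p_1 − 8p_2)/p_1.
Discretionary income = 132 − 8·8.75 − 8·1 = 54; x_1* = 8 + 0.5·54/8.75 = 11.0857; x_2* = 8 + 0.5·54/1 = 35.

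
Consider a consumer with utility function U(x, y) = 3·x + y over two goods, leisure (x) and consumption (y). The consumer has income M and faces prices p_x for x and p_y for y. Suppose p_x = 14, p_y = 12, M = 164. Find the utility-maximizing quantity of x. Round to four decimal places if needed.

x* = 11.7143

Perfect substitutes: compare marginal utility per dollar. 3/p_x vs 1/p_y → 0.2143 vs 0.0833.
x gives more utility per dollar, so spend all income on x: x* = M/p_x, y* = 0.
Numerically: x* = 11.7143, y* = 0.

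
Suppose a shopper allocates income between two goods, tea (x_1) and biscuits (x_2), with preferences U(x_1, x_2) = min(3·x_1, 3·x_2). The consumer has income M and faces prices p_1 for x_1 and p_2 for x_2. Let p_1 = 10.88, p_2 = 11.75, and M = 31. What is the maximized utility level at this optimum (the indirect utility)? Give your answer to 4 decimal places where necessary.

With perfect complements, no substitution: consume in ratio x_1:x_2 = 3:3.
Budget: p_1·x_1 + p_2·x_1 = M, so (3·p_1 + 3·p_2)·x_1 = 3·M.
Demand: x_1*(p_1,p_2,M) = 3·M/(3·p_1 + 3·p_2), x_2* = 3·M/(3·p_1 + 3·p_2).
Here 3·10.88 + 3·11.75 = 67.89, giving x_1* = 1.3699 and x_2* = 1.3699.
Utility at the optimum: U(1.3699, 1.3699) = 4.1096.

V = 4.1096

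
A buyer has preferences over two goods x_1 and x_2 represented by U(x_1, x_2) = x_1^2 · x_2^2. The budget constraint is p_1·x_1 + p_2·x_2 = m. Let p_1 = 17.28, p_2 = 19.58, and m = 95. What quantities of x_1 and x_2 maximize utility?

x_1* = 2.7488, x_2* = 2.4259

MU_x_1/MU_x_2 = (2·x_2)/(2·x_1); tangency sets this equal to p_1/p_2.
Rearranging, p_2·x_2 = p_1·x_1. Substituting into the budget gives p_1·x_1·(1 + 1) = m.
Demand: x_1*(p_1,p_2,m) = 0.5·m/p_1 and x_2* = 0.5·m/p_2.
At p_1=17.28, p_2=19.58, m=95: x_1* = 0.5·95/17.28 = 2.7488, x_2* = 2.4259.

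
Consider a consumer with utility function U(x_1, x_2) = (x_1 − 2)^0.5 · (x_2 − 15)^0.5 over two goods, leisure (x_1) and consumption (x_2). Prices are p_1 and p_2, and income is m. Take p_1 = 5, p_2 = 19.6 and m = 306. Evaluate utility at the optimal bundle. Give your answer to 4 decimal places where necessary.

V = 0.101

This is Cobb-Douglas in (x_1−2, x_2−15): tangency gives 0.5·p_2·(x_2−15) = 0.5·p_1·(x_1−2).
Substituting into the budget: x_1* = 2 + 0.5·(m − 2·p_1 − 15·p_2)/p_1, and x_2* = 15 + 0.5·(…)/p_2.
Discretionary income = 306 − 2·5 − 15·19.6 = 2; x_1* = 2 + 0.5·2/5 = 2.2; x_2* = 15 + 0.5·2/19.6 = 15.051.
Utility at the optimum: U(2.2, 15.051) = 0.101.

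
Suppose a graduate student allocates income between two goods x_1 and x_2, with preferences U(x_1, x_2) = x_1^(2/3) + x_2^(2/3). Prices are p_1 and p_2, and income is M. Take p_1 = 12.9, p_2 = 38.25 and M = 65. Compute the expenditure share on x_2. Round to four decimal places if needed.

share on x_2 = 0.1021

MU_x_1 ∝ x_1^(-1/3), MU_x_2 ∝ x_2^(-1/3), so MRS = (x_2/x_1)^(1/3) = p_1/p_2.
Hence x_2/x_1 = (p_1/p_2)^(1/(1/3)), i.e. raised to the 3 power.
With the ratio pinned down, the budget gives x_1* = M/(p_1 + p_2·(x_2/x_1)) and x_2* = (x_2/x_1)·x_1*.
Numerically x_2/x_1 = 0.03836, so x_1* = 65/(12.9 + 38.25·0.03836) = 4.5242 and x_2* = 0.03836·4.5242 = 0.1735.
Expenditure on x_2: 38.25·0.1735 = 6.6381; share = 0.1021.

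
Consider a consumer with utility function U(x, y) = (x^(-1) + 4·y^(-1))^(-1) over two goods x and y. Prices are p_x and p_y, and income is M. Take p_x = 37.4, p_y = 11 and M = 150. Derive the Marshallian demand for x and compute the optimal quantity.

Numerically y/x = 3.687818, so x* = 150/(37.4 + 11·3.687818) = 1.9239.

x* = 1.9239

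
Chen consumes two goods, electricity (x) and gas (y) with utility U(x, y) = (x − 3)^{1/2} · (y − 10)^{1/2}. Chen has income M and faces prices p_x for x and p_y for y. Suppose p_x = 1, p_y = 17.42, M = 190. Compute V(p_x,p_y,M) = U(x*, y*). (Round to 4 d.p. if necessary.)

V = 1.5334

MRS = (y−10)/(x−3). Tangency with p_x/p_y gives y−10 = (p_x/p_y)·(x−3).
After buying the subsistence bundle (3, 10), a share 0.5 of the remaining income goes to x: x* = 3 + 0.5·(M − 3p_x − 10p_y)/p_x.
Discretionary income = 190 − 3·1 − 10·17.42 = 12.8; x* = 3 + 0.5·12.8/1 = 9.4; y* = 10 + 0.5·12.8/17.42 = 10.3674.
Utility at the optimum: U(9.4, 10.3674) = 1.5334.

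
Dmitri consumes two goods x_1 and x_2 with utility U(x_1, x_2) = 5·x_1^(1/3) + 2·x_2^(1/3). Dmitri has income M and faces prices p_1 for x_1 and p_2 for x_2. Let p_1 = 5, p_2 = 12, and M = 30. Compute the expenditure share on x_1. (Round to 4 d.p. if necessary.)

With the ratio pinned down, the budget gives x_1* = M/(p_1 + p_2·(x_2/x_1)) and x_2* = (x_2/x_1)·x_1*.
Numerically x_2/x_1 = 0.068041, so x_1* = 30/(5 + 12·0.068041) = 5.1577 and x_2* = 0.068041·5.1577 = 0.3509.
Expenditure on x_1: 5·5.1577 = 25.7887; share = 0.8596.

share on x_1 = 0.8596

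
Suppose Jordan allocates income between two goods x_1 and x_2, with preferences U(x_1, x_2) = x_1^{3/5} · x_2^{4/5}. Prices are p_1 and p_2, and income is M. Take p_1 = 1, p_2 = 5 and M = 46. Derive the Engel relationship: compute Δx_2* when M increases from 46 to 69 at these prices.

Δx_2* = 2.6286

Tangency: MRS = (3/4)·x_2/x_1 = p_1/p_2.
So 0.6·p_2·x_2 = 0.8·p_1·x_1; combined with the budget, a share 3/7 of income goes to x_1.
Demand: x_1*(p_1,p_2,M) = 3/7·M/p_1 and x_2* = 4/7·M/p_2.
At p_1=1, p_2=5, M=46: x_2* = 4/7·46/5 = 5.2571.
At M' = 69: x_2* = 7.8857. Change: 7.8857 − 5.2571 = 2.6286.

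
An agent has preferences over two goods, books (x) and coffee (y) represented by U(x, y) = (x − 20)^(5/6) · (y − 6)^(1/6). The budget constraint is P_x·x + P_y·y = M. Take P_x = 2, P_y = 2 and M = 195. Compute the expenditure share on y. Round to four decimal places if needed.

share on y = 0.1838

MRS = 5·(y−6)/(x−20). Tangency with P_x/P_y gives y−6 = (1/5)·(P_x/P_y)·(x−20).
Substituting into the budget: x* = 20 + 5/6·(M − 20·P_x − 6·P_y)/P_x, and y* = 6 + 1/6·(…)/P_y.
Discretionary income = 195 − 20·2 − 6·2 = 143; x* = 20 + 5/6·143/2 = 79.5833; y* = 6 + 1/6·143/2 = 17.9167.
Expenditure on y: 2·17.9167 = 35.8333; share = 0.1838.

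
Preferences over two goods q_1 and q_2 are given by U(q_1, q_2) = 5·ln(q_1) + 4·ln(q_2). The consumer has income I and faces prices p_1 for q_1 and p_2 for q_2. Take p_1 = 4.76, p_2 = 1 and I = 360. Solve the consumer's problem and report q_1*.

q_1* = 42.0168

MU_q_1/MU_q_2 = (5·q_2)/(4·q_1); tangency sets this equal to p_1/p_2.
Rearranging, p_2·q_2 = (4/5)·p_1·q_1. Substituting into the budget gives p_1·q_1·(1 + (4/5)) = I.
Demand: q_1*(p_1,p_2,I) = 5/9·I/p_1 and q_2* = 4/9·I/p_2.
At p_1=4.76, p_2=1, I=360: q_1* = 5/9·360/4.76 = 42.0168.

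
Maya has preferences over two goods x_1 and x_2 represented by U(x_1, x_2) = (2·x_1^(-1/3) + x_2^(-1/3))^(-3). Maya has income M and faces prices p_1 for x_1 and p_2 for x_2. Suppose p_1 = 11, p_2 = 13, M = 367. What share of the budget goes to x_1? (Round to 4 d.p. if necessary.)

share on x_1 = 0.6173

MRS = MU_x_1/MU_x_2 = 2·(x_2/x_1)^(4/3). Set equal to p_1/p_2.
Solve for the ratio: x_2/x_1 = [(1/2)·p_1/p_2]^(0.75).
With the ratio pinned down, the budget gives x_1* = M/(p_1 + p_2·(x_2/x_1)) and x_2* = (x_2/x_1)·x_1*.
Numerically x_2/x_1 = 0.524583, so x_1* = 367/(11 + 13·0.524583) = 20.5953 and x_2* = 0.524583·20.5953 = 10.804.
Expenditure on x_1: 11·20.5953 = 226.5485; share = 0.6173.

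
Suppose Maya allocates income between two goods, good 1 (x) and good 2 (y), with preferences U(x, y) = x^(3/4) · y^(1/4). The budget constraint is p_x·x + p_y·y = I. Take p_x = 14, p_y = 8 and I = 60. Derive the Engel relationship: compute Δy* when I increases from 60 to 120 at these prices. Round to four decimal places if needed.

Δy* = 1.875

Demand: x*(p_x,p_y,I) = 0.75·I/p_x and y* = 0.25·I/p_y.
At p_x=14, p_y=8, I=60: y* = 0.25·60/8 = 1.875.
At I' = 120: y* = 3.75. Change: 3.75 − 1.875 = 1.875.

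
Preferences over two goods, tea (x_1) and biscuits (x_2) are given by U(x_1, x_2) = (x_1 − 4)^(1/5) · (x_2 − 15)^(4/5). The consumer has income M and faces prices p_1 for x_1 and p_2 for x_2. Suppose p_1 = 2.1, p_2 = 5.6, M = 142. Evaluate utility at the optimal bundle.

V = 6.5338

This is Cobb-Douglas in (x_1−4, x_2−15): tangency gives 0.2·p_2·(x_2−15) = 0.8·p_1·(x_1−4).
After buying the subsistence bundle (4, 15), a share 0.2 of the remaining income goes to x_1: x_1* = 4 + 0.2·(M − 4p_1 − 15p_2)/p_1.
Discretionary income = 142 − 4·2.1 − 15·5.6 = 49.6; x_1* = 4 + 0.2·49.6/2.1 = 8.7238; x_2* = 15 + 0.8·49.6/5.6 = 22.0857.
Utility at the optimum: U(8.7238, 22.0857) = 6.5338.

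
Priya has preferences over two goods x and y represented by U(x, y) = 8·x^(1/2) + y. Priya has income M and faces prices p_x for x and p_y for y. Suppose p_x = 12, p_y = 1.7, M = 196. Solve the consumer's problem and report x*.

Utility is quasi-linear in y; the FOC for x is 4/√x = p_x/p_y.
Solve: √x = 4·p_y/p_x, so x*(p_x,p_y) = (4·p_y/p_x)², and y* = (M − p_x·x*)/p_y.
Plugging in: x* = (4·1.7/12)² = 0.3211.

x* = 0.3211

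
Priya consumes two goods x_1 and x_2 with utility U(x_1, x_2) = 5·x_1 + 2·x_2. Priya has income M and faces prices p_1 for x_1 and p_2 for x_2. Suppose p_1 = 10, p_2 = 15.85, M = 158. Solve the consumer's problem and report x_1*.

Linear utility — the consumer picks whichever good has higher MU/price: 5/10 = 0.5 vs 2/15.85 = 0.1262.
x_1 gives more utility per dollar, so spend all income on x_1: x_1* = M/p_1, x_2* = 0.
Numerically: x_1* = 15.8, x_2* = 0.

x_1* = 15.8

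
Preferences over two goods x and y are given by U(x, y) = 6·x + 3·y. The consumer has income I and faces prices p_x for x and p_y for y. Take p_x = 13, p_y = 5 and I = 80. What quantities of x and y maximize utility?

x* = 0, y* = 16

Linear utility — the consumer picks whichever good has higher MU/price: 6/13 = 0.4615 vs 3/5 = 0.6.
y gives more utility per dollar, so spend all income on y: y* = I/p_y, x* = 0.
Numerically: x* = 0, y* = 16.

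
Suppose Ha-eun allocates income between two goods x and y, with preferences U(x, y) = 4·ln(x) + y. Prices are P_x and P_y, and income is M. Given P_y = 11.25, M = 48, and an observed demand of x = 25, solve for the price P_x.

P_x = 1.8

MU_x = 4/x, MU_y = 1. Tangency: 4/x = P_x/P_y.
So x*(P_x,P_y) = 4·P_y/P_x, independent of income; and y* = (M − 4·P_y)/P_y.
Set x* = 25 in the demand function and solve for P_x: P_x = 1.8.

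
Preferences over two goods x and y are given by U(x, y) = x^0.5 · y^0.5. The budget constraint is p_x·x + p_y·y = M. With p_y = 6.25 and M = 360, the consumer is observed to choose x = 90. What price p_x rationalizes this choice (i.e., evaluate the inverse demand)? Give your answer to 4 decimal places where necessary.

MU_x/MU_y = (0.5·y)/(0.5·x); tangency sets this equal to p_x/p_y.
Rearranging, p_y·y = p_x·x. Substituting into the budget gives p_x·x·(1 + 1) = M.
Demand: x*(p_x,p_y,M) = 0.5·M/p_x and y* = 0.5·M/p_y.
Set x* = 90 in the demand function and solve for p_x: p_x = 2.

p_x = 2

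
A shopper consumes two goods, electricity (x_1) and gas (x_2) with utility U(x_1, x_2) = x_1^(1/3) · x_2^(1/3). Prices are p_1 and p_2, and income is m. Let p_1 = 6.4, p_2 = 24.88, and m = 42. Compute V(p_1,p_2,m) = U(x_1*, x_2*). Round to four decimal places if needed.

The MRS is x_2/x_1. Set MRS = p_1/p_2.
Rearranging, p_2·x_2 = p_1·x_1. Substituting into the budget gives p_1·x_1·(1 + 1) = m.
Demand: x_1*(p_1,p_2,m) = 0.5·m/p_1 and x_2* = 0.5·m/p_2.
At p_1=6.4, p_2=24.88, m=42: x_1* = 0.5·42/6.4 = 3.2812, x_2* = 0.8441.
Utility at the optimum: U(3.2812, 0.8441) = 1.4043.

V = 1.4043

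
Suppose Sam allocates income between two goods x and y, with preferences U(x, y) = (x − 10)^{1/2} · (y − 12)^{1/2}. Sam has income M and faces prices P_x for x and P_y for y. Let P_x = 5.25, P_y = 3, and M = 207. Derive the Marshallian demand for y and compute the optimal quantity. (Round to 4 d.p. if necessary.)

y* = 31.75

This is Cobb-Douglas in (x−10, y−12): tangency gives 0.5·P_y·(y−12) = 0.5·P_x·(x−10).
After buying the subsistence bundle (10, 12), a share 0.5 of the remaining income goes to x: x* = 10 + 0.5·(M − 10P_x − 12P_y)/P_x.
Discretionary income = 207 − 10·5.25 − 12·3 = 118.5; y* = 12 + 0.5·118.5/3 = 31.75.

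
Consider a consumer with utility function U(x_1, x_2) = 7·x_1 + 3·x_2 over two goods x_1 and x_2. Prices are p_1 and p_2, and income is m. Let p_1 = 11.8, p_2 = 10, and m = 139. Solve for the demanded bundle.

x_1* = 11.7797, x_2* = 0

x_1 gives more utility per dollar, so spend all income on x_1: x_1* = m/p_1, x_2* = 0.
Numerically: x_1* = 11.7797, x_2* = 0.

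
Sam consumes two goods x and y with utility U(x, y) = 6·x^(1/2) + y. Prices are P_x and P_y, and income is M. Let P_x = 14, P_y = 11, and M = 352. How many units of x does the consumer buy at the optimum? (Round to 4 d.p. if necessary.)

MU_x = 3/√x, MU_y = 1. Tangency: 3/√x = P_x/P_y.
Thus x* = (3·P_y/P_x)² — independent of M — with the rest of income spent on y.
Plugging in: x* = (3·11/14)² = 5.5561.

x* = 5.5561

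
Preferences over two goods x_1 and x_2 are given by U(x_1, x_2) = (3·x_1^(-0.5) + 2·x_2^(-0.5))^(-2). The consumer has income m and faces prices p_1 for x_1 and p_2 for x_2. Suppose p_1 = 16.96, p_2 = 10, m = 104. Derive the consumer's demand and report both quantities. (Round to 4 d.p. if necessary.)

Numerically x_2/x_1 = 1.085316, so x_1* = 104/(16.96 + 10·1.085316) = 3.7392 and x_2* = 1.085316·3.7392 = 4.0583.

x_1* = 3.7392, x_2* = 4.0583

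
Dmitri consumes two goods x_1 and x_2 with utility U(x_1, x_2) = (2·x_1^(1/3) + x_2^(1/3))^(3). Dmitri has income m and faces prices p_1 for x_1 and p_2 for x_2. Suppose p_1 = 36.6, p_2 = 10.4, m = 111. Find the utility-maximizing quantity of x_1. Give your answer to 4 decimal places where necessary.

x_1* = 1.8234

MRS = MU_x_1/MU_x_2 = 2·(x_2/x_1)^(2/3). Set equal to p_1/p_2.
Hence x_2/x_1 = ((1/2)·p_1/p_2)^(1/(2/3)), i.e. raised to the 1.5 power.
Substitute x_2 = (x_2/x_1)·x_1 into the budget: x_1* = m/(p_1 + p_2·(x_2/x_1)).
Numerically x_2/x_1 = 2.334139, so x_1* = 111/(36.6 + 10.4·2.334139) = 1.8234.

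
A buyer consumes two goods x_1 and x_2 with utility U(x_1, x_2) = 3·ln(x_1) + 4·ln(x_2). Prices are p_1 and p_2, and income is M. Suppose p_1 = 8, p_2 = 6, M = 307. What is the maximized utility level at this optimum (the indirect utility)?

Tangency: MRS = (3/4)·x_2/x_1 = p_1/p_2.
Rearranging, p_2·x_2 = (4/3)·p_1·x_1. Substituting into the budget gives p_1·x_1·(1 + (4/3)) = M.
Demand: x_1*(p_1,p_2,M) = 3/7·M/p_1 and x_2* = 4/7·M/p_2.
At p_1=8, p_2=6, M=307: x_1* = 3/7·307/8 = 16.4464, x_2* = 29.2381.
Utility at the optimum: U(16.4464, 29.2381) = 21.9022.

V = 21.9022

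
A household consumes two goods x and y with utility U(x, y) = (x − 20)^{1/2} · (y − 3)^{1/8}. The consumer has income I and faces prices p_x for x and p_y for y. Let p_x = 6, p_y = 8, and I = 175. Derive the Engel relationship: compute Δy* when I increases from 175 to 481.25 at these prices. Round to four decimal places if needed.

Δy* = 7.6562

Let x' = x−20, y' = y−3. MRS = 4·y'/x' = p_x/p_y.
Substituting into the budget: x* = 20 + 0.8·(I − 20·p_x − 3·p_y)/p_x, and y* = 3 + 0.2·(…)/p_y.
Discretionary income = 175 − 20·6 − 3·8 = 31; y* = 3 + 0.2·31/8 = 3.775.
At I' = 481.25: y* = 11.4313. Change: 11.4313 − 3.775 = 7.6562.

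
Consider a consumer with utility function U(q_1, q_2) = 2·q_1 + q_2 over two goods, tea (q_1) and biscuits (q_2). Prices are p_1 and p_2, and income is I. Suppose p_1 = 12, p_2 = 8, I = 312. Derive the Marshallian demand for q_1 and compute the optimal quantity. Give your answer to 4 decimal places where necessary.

q_1* = 26

Perfect substitutes: compare marginal utility per dollar. 2/p_1 vs 1/p_2 → 0.1667 vs 0.125.
q_1 gives more utility per dollar, so spend all income on q_1: q_1* = I/p_1, q_2* = 0.
Numerically: q_1* = 26, q_2* = 0.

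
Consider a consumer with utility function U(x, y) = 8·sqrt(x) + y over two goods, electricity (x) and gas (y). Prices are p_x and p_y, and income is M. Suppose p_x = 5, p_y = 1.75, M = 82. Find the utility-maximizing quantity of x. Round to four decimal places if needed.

MU_x = 4/√x, MU_y = 1. Tangency: 4/√x = p_x/p_y.
Solve: √x = 4·p_y/p_x, so x*(p_x,p_y) = (4·p_y/p_x)², and y* = (M − p_x·x*)/p_y.
Plugging in: x* = (4·1.75/5)² = 1.96.

x* = 1.96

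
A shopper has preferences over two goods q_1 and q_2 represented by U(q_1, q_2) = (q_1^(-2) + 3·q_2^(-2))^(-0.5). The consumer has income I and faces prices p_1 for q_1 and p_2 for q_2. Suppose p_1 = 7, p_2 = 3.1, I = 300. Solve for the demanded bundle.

q_1* = 23.318, q_2* = 44.1208

From the CES first-order condition, (1/3)·(q_2/q_1)^(3) = p_1/p_2.
Hence q_2/q_1 = (3·p_1/p_2)^(1/(3)), i.e. raised to the 1/3 power.
Substitute q_2 = (q_2/q_1)·q_1 into the budget: q_1* = I/(p_1 + p_2·(q_2/q_1)).
Numerically q_2/q_1 = 1.892137, so q_1* = 300/(7 + 3.1·1.892137) = 23.318 and q_2* = 1.892137·23.318 = 44.1208.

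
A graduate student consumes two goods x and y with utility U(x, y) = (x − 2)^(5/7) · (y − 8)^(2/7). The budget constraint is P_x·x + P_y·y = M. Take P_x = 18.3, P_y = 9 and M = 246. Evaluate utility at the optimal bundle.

V = 5.0556

This is Cobb-Douglas in (x−2, y−8): tangency gives 5/7·P_y·(y−8) = 2/7·P_x·(x−2).
After buying the subsistence bundle (2, 8), a share 5/7 of the remaining income goes to x: x* = 2 + 5/7·(M − 2P_x − 8P_y)/P_x.
Discretionary income = 246 − 2·18.3 − 8·9 = 137.4; x* = 2 + 5/7·137.4/18.3 = 7.363; y* = 8 + 2/7·137.4/9 = 12.3619.
Utility at the optimum: U(7.363, 12.3619) = 5.0556.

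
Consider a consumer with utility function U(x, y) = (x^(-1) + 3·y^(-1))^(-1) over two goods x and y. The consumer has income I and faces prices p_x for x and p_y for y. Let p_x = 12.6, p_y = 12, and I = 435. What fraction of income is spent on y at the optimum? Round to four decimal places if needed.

With the ratio pinned down, the budget gives x* = I/(p_x + p_y·(y/x)) and y* = (y/x)·x*.
Numerically y/x = 1.774824, so x* = 435/(12.6 + 12·1.774824) = 12.8327 and y* = 1.774824·12.8327 = 22.7757.
Expenditure on y: 12·22.7757 = 273.3085; share = 0.6283.

share on y = 0.6283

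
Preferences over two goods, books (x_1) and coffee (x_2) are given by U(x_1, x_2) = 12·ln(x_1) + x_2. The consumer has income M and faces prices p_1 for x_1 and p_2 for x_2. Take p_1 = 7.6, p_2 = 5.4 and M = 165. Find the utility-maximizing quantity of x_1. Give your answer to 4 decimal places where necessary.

MU_x_1 = 12/x_1, MU_x_2 = 1. Tangency: 12/x_1 = p_1/p_2.
So x_1*(p_1,p_2) = 12·p_2/p_1, independent of income; and x_2* = (M − 12·p_2)/p_2.
At the given prices: x_1* = 12·5.4/7.6 = 8.5263.

x_1* = 8.5263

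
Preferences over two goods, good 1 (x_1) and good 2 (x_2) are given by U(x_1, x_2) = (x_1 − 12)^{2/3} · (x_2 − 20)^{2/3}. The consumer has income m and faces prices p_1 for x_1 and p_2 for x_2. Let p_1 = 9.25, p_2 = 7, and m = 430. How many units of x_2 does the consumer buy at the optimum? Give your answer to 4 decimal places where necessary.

MRS = (x_2−20)/(x_1−12). Tangency with p_1/p_2 gives x_2−20 = (p_1/p_2)·(x_1−12).
Substituting into the budget: x_1* = 12 + 0.5·(m − 12·p_1 − 20·p_2)/p_1, and x_2* = 20 + 0.5·(…)/p_2.
Discretionary income = 430 − 12·9.25 − 20·7 = 179; x_2* = 20 + 0.5·179/7 = 32.7857.

x_2* = 32.7857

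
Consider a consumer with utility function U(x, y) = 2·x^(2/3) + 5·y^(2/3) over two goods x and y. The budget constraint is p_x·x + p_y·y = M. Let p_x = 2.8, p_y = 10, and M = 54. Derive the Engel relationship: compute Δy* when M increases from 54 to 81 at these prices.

Δy* = 1.4865

Substitute y = (y/x)·x into the budget: x* = M/(p_x + p_y·(y/x)).
Numerically y/x = 0.343, so x* = 54/(2.8 + 10·0.343) = 8.6677 and y* = 0.343·8.6677 = 2.973.
At M' = 81: y* = 4.4596. Change: 4.4596 − 2.973 = 1.4865.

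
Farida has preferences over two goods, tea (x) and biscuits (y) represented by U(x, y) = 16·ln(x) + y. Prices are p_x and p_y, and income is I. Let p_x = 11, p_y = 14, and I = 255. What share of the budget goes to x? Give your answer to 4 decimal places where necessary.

share on x = 0.8784

Set MRS = p_x/p_y: (16/x)/1 = p_x/p_y.
So x*(p_x,p_y) = 16·p_y/p_x, independent of income; and y* = (I − 16·p_y)/p_y.
At the given prices: x* = 16·14/11 = 20.3636, and y* = 2.2143.
Expenditure on x: 11·20.3636 = 224; share = 0.8784.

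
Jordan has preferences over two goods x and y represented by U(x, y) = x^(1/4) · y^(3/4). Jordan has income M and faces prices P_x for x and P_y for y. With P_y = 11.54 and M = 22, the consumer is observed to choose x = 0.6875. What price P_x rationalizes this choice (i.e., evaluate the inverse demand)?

The MRS is (1/3)·y/x. Set MRS = P_x/P_y.
Rearranging, P_y·y = 3·P_x·x. Substituting into the budget gives P_x·x·(1 + 3) = M.
Demand: x*(P_x,P_y,M) = 0.25·M/P_x and y* = 0.75·M/P_y.
Set x* = 0.6875 in the demand function and solve for P_x: P_x = 8.

P_x = 8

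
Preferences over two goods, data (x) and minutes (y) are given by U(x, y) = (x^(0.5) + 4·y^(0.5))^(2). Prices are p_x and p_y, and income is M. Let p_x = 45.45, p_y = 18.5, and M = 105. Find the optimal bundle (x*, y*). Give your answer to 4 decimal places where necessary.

x* = 0.0573, y* = 5.5349

MU_x ∝ x^(-0.5), MU_y ∝ 4·y^(-0.5), so MRS = (1/4)·(y/x)^(0.5) = p_x/p_y.
Hence y/x = (4·p_x/p_y)^(1/(0.5)), i.e. raised to the 2 power.
Substitute y = (y/x)·x into the budget: x* = M/(p_x + p_y·(y/x)).
Numerically y/x = 96.57046, so x* = 105/(45.45 + 18.5·96.57046) = 0.0573 and y* = 96.57046·0.0573 = 5.5349.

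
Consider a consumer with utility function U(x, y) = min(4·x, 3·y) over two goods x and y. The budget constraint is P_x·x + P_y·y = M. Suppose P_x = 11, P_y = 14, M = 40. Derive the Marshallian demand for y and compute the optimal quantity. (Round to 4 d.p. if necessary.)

y* = 1.7978

With perfect complements, no substitution: consume in ratio x:y = 3:4.
Budget: P_x·x + P_y·(4/3)·x = M, so (3·P_x + 4·P_y)·x = 3·M.
Demand: x*(P_x,P_y,M) = 3·M/(3·P_x + 4·P_y), y* = 4·M/(3·P_x + 4·P_y).
Here 3·11 + 4·14 = 89, giving y* = 1.7978.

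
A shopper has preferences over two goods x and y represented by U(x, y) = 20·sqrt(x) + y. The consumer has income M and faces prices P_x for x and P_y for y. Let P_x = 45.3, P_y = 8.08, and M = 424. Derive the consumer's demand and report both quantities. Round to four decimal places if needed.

x* = 3.1815, y* = 34.6386

MU_x = 10/√x, MU_y = 1. Tangency: 10/√x = P_x/P_y.
Thus x* = (10·P_y/P_x)² — independent of M — with the rest of income spent on y.
Plugging in: x* = (10·8.08/45.3)² = 3.1815, y* = 34.6386.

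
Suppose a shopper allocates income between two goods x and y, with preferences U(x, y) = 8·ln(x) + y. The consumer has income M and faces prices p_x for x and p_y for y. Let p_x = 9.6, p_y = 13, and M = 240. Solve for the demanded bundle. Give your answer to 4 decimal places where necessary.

x* = 10.8333, y* = 10.4615

Set MRS = p_x/p_y: (8/x)/1 = p_x/p_y.
So x*(p_x,p_y) = 8·p_y/p_x, independent of income; and y* = (M − 8·p_y)/p_y.
At the given prices: x* = 8·13/9.6 = 10.8333, and y* = 10.4615.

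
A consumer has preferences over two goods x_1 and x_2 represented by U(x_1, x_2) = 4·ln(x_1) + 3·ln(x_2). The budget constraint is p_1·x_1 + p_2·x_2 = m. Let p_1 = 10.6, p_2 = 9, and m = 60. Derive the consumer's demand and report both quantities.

x_1* = 3.2345, x_2* = 2.8571

Tangency: MRS = (4/3)·x_2/x_1 = p_1/p_2.
So 4·p_2·x_2 = 3·p_1·x_1; combined with the budget, a share 4/7 of income goes to x_1.
Demand: x_1*(p_1,p_2,m) = 4/7·m/p_1 and x_2* = 3/7·m/p_2.
At p_1=10.6, p_2=9, m=60: x_1* = 4/7·60/10.6 = 3.2345, x_2* = 2.8571.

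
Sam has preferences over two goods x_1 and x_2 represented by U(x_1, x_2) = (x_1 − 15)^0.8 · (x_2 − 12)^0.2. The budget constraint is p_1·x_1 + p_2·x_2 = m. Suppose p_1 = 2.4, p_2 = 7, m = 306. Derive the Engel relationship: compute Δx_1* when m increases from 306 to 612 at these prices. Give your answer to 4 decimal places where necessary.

Δx_1* = 102

This is Cobb-Douglas in (x_1−15, x_2−12): tangency gives 0.8·p_2·(x_2−12) = 0.2·p_1·(x_1−15).
After buying the subsistence bundle (15, 12), a share 0.8 of the remaining income goes to x_1: x_1* = 15 + 0.8·(m − 15p_1 − 12p_2)/p_1.
Discretionary income = 306 − 15·2.4 − 12·7 = 186; x_1* = 15 + 0.8·186/2.4 = 77.
At m' = 612: x_1* = 179. Change: 179 − 77 = 102.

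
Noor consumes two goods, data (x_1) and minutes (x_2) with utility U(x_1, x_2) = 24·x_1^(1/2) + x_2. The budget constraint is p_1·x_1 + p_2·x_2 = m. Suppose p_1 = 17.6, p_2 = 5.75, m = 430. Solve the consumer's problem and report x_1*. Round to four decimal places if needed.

x_1* = 15.37

Thus x_1* = (12·p_2/p_1)² — independent of m — with the rest of income spent on x_2.
Plugging in: x_1* = (12·5.75/17.6)² = 15.37.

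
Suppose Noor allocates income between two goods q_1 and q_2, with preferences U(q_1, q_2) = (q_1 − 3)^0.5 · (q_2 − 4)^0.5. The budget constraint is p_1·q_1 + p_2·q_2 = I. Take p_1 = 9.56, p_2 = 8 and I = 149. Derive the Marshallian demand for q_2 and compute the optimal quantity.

Let q_1' = q_1−3, q_2' = q_2−4. MRS = q_2'/q_1' = p_1/p_2.
After buying the subsistence bundle (3, 4), a share 0.5 of the remaining income goes to q_1: q_1* = 3 + 0.5·(I − 3p_1 − 4p_2)/p_1.
Discretionary income = 149 − 3·9.56 − 4·8 = 88.32; q_2* = 4 + 0.5·88.32/8 = 9.52.

q_2* = 9.52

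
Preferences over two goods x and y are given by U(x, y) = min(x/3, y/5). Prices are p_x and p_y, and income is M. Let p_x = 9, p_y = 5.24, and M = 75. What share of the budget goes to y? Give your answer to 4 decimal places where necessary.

share on y = 0.4925

Leontief preferences: the optimum is at the kink where x/3 = y/5, i.e. y = (5/3)·x.
Budget: p_x·x + p_y·(5/3)·x = M, so (3·p_x + 5·p_y)·x = 3·M.
Demand: x*(p_x,p_y,M) = 3·M/(3·p_x + 5·p_y), y* = 5·M/(3·p_x + 5·p_y).
Here 3·9 + 5·5.24 = 53.2, giving x* = 4.2293 and y* = 7.0489.
Expenditure on y: 5.24·7.0489 = 36.9361; share = 0.4925.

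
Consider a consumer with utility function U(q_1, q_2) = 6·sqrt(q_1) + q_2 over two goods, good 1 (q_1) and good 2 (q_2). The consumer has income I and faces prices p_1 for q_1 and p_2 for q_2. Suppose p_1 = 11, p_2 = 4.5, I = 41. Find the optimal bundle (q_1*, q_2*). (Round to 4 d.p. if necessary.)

Set MRS = p_1/p_2: 3·q_1^(−1/2) = p_1/p_2.
Thus q_1* = (3·p_2/p_1)² — independent of I — with the rest of income spent on q_2.
Plugging in: q_1* = (3·4.5/11)² = 1.5062, q_2* = 5.4293.

q_1* = 1.5062, q_2* = 5.4293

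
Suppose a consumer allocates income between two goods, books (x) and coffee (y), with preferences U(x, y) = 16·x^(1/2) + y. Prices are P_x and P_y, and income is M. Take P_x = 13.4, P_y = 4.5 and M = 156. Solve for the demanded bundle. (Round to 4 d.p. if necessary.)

x* = 7.2176, y* = 13.1741

Thus x* = (8·P_y/P_x)² — independent of M — with the rest of income spent on y.
Plugging in: x* = (8·4.5/13.4)² = 7.2176, y* = 13.1741.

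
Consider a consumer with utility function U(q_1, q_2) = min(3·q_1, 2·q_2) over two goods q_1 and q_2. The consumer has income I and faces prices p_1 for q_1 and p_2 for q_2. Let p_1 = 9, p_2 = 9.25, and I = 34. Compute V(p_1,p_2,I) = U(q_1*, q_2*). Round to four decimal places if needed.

With perfect complements, no substitution: consume in ratio q_1:q_2 = 2:3.
Budget: p_1·q_1 + p_2·(3/2)·q_1 = I, so (2·p_1 + 3·p_2)·q_1 = 2·I.
Demand: q_1*(p_1,p_2,I) = 2·I/(2·p_1 + 3·p_2), q_2* = 3·I/(2·p_1 + 3·p_2).
Here 2·9 + 3·9.25 = 45.75, giving q_1* = 1.4863 and q_2* = 2.2295.
Utility at the optimum: U(1.4863, 2.2295) = 4.459.

V = 4.459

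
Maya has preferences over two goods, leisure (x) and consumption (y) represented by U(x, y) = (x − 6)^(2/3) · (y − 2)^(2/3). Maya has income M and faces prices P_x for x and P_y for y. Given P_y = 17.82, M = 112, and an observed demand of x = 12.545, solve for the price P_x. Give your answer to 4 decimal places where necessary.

P_x = 4

Let x' = x−6, y' = y−2. MRS = y'/x' = P_x/P_y.
After buying the subsistence bundle (6, 2), a share 0.5 of the remaining income goes to x: x* = 6 + 0.5·(M − 6P_x − 2P_y)/P_x.
Set x* = 12.545 in the demand function and solve for P_x: P_x = 4.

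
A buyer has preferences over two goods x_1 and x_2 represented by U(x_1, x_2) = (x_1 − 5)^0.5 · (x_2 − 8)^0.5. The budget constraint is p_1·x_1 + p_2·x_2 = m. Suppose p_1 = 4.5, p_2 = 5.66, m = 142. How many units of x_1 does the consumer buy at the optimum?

x_1* = 13.2467

This is Cobb-Douglas in (x_1−5, x_2−8): tangency gives 0.5·p_2·(x_2−8) = 0.5·p_1·(x_1−5).
After buying the subsistence bundle (5, 8), a share 0.5 of the remaining income goes to x_1: x_1* = 5 + 0.5·(m − 5p_1 − 8p_2)/p_1.
Discretionary income = 142 − 5·4.5 − 8·5.66 = 74.22; x_1* = 5 + 0.5·74.22/4.5 = 13.2467.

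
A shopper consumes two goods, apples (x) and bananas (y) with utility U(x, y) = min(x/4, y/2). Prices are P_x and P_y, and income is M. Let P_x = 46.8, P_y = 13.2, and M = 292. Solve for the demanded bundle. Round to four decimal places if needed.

x* = 5.4682, y* = 2.7341

Leontief preferences: the optimum is at the kink where x/4 = y/2, i.e. y = (1/2)·x.
Budget: P_x·x + P_y·(1/2)·x = M, so (4·P_x + 2·P_y)·x = 4·M.
Demand: x*(P_x,P_y,M) = 4·M/(4·P_x + 2·P_y), y* = 2·M/(4·P_x + 2·P_y).
Here 4·46.8 + 2·13.2 = 213.6, giving x* = 5.4682 and y* = 2.7341.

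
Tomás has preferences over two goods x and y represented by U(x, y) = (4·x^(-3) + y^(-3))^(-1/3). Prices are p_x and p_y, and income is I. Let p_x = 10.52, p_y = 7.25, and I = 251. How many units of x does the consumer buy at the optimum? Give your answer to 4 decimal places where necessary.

x* = 15.5451

Substitute y = (y/x)·x into the budget: x* = I/(p_x + p_y·(y/x)).
Numerically y/x = 0.776076, so x* = 251/(10.52 + 7.25·0.776076) = 15.5451.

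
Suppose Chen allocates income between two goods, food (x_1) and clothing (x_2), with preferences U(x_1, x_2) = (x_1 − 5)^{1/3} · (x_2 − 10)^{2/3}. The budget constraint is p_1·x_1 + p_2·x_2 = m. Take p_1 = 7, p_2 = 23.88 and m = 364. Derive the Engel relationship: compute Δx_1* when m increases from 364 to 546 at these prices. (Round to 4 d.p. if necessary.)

This is Cobb-Douglas in (x_1−5, x_2−10): tangency gives 1/3·p_2·(x_2−10) = 2/3·p_1·(x_1−5).
Substituting into the budget: x_1* = 5 + 1/3·(m − 5·p_1 − 10·p_2)/p_1, and x_2* = 10 + 2/3·(…)/p_2.
Discretionary income = 364 − 5·7 − 10·23.88 = 90.2; x_1* = 5 + 1/3·90.2/7 = 9.2952.
At m' = 546: x_1* = 17.9619. Change: 17.9619 − 9.2952 = 8.6667.

Δx_1* = 8.6667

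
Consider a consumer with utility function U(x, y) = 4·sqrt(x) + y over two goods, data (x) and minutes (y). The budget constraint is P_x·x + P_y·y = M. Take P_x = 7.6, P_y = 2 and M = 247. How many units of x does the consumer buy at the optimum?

x* = 0.277

Utility is quasi-linear in y; the FOC for x is 2/√x = P_x/P_y.
Thus x* = (2·P_y/P_x)² — independent of M — with the rest of income spent on y.
Plugging in: x* = (2·2/7.6)² = 0.277.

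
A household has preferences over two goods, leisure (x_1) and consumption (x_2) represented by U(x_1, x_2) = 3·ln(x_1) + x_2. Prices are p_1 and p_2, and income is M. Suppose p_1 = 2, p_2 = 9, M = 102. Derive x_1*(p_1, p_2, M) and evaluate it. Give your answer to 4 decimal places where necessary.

x_1* = 13.5

MU_x_1 = 3/x_1, MU_x_2 = 1. Tangency: 3/x_1 = p_1/p_2.
So x_1*(p_1,p_2) = 3·p_2/p_1, independent of income; and x_2* = (M − 3·p_2)/p_2.
At the given prices: x_1* = 3·9/2 = 13.5.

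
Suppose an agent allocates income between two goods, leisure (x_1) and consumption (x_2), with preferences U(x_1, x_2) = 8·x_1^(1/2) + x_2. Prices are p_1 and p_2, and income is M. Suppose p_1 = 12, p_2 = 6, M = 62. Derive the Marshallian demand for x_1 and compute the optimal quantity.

x_1* = 4

Utility is quasi-linear in x_2; the FOC for x_1 is 4/√x_1 = p_1/p_2.
Solve: √x_1 = 4·p_2/p_1, so x_1*(p_1,p_2) = (4·p_2/p_1)², and x_2* = (M − p_1·x_1*)/p_2.
Plugging in: x_1* = (4·6/12)² = 4.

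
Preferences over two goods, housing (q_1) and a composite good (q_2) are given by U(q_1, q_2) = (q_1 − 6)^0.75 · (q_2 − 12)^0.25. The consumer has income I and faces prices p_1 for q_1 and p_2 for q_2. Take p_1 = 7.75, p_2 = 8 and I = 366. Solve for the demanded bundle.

q_1* = 27.629, q_2* = 18.9844

MRS = 3·(q_2−12)/(q_1−6). Tangency with p_1/p_2 gives q_2−12 = (1/3)·(p_1/p_2)·(q_1−6).
Substituting into the budget: q_1* = 6 + 0.75·(I − 6·p_1 − 12·p_2)/p_1, and q_2* = 12 + 0.25·(…)/p_2.
Discretionary income = 366 − 6·7.75 − 12·8 = 223.5; q_1* = 6 + 0.75·223.5/7.75 = 27.629; q_2* = 12 + 0.25·223.5/8 = 18.9844.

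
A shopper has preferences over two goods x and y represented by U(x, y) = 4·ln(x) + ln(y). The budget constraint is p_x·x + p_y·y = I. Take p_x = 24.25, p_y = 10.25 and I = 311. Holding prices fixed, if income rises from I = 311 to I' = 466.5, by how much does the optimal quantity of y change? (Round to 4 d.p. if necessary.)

Tangency: MRS = 4·y/x = p_x/p_y.
Rearranging, p_y·y = (1/4)·p_x·x. Substituting into the budget gives p_x·x·(1 + (1/4)) = I.
Demand: x*(p_x,p_y,I) = 0.8·I/p_x and y* = 0.2·I/p_y.
At p_x=24.25, p_y=10.25, I=311: y* = 0.2·311/10.25 = 6.0683.
At I' = 466.5: y* = 9.1024. Change: 9.1024 − 6.0683 = 3.0341.

Δy* = 3.0341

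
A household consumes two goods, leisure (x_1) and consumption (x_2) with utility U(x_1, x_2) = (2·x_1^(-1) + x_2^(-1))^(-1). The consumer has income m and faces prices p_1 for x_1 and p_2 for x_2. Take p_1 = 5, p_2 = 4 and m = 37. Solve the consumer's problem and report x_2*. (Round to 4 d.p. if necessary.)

MRS = MU_x_1/MU_x_2 = 2·(x_2/x_1)^(2). Set equal to p_1/p_2.
Hence x_2/x_1 = ((1/2)·p_1/p_2)^(1/(2)), i.e. raised to the 0.5 power.
With the ratio pinned down, the budget gives x_1* = m/(p_1 + p_2·(x_2/x_1)) and x_2* = (x_2/x_1)·x_1*.
Numerically x_2/x_1 = 0.790569, so x_1* = 37/(5 + 4·0.790569) = 4.533 and x_2* = 0.790569·4.533 = 3.5837.

x_2* = 3.5837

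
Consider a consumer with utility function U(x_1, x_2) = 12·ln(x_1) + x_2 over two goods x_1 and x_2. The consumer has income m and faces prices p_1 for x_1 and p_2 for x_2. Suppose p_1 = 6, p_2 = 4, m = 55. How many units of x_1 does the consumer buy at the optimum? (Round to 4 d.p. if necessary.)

So x_1*(p_1,p_2) = 12·p_2/p_1, independent of income; and x_2* = (m − 12·p_2)/p_2.
At the given prices: x_1* = 12·4/6 = 8.

x_1* = 8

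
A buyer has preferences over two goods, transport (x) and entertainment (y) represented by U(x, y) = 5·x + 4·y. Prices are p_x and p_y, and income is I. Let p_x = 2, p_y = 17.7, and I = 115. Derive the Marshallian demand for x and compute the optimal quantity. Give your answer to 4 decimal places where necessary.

Linear utility — the consumer picks whichever good has higher MU/price: 5/2 = 2.5 vs 4/17.7 = 0.226.
x gives more utility per dollar, so spend all income on x: x* = I/p_x, y* = 0.
Numerically: x* = 57.5, y* = 0.

x* = 57.5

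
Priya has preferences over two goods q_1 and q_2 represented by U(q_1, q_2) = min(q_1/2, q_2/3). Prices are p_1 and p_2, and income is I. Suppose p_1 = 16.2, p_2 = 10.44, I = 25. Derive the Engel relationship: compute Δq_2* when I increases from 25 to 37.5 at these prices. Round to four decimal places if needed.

Leontief preferences: the optimum is at the kink where q_1/2 = q_2/3, i.e. q_2 = (3/2)·q_1.
Budget: p_1·q_1 + p_2·(3/2)·q_1 = I, so (2·p_1 + 3·p_2)·q_1 = 2·I.
Demand: q_1*(p_1,p_2,I) = 2·I/(2·p_1 + 3·p_2), q_2* = 3·I/(2·p_1 + 3·p_2).
Here 2·16.2 + 3·10.44 = 63.72, giving q_2* = 1.177.
At I' = 37.5: q_2* = 1.7655. Change: 1.7655 − 1.177 = 0.5885.

Δq_2* = 0.5885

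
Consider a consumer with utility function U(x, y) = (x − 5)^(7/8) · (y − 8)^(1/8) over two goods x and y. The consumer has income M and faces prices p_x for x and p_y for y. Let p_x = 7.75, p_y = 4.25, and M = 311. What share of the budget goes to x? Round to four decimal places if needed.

share on x = 0.7949

This is Cobb-Douglas in (x−5, y−8): tangency gives 0.875·p_y·(y−8) = 0.125·p_x·(x−5).
Substituting into the budget: x* = 5 + 0.875·(M − 5·p_x − 8·p_y)/p_x, and y* = 8 + 0.125·(…)/p_y.
Discretionary income = 311 − 5·7.75 − 8·4.25 = 238.25; x* = 5 + 0.875·238.25/7.75 = 31.8992; y* = 8 + 0.125·238.25/4.25 = 15.0074.
Expenditure on x: 7.75·31.8992 = 247.2188; share = 0.7949.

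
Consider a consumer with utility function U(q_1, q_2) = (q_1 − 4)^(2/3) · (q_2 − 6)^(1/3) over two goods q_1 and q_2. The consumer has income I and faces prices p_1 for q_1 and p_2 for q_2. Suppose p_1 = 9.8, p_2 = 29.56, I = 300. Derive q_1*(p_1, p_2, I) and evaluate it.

MRS = 2·(q_2−6)/(q_1−4). Tangency with p_1/p_2 gives q_2−6 = (1/2)·(p_1/p_2)·(q_1−4).
After buying the subsistence bundle (4, 6), a share 2/3 of the remaining income goes to q_1: q_1* = 4 + 2/3·(I − 4p_1 − 6p_2)/p_1.
Discretionary income = 300 − 4·9.8 − 6·29.56 = 83.44; q_1* = 4 + 2/3·83.44/9.8 = 9.6762.

q_1* = 9.6762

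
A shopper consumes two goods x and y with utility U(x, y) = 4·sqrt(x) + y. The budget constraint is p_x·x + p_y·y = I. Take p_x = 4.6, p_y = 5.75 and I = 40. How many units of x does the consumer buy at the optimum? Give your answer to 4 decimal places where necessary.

Utility is quasi-linear in y; the FOC for x is 2/√x = p_x/p_y.
Thus x* = (2·p_y/p_x)² — independent of I — with the rest of income spent on y.
Plugging in: x* = (2·5.75/4.6)² = 6.25.

x* = 6.25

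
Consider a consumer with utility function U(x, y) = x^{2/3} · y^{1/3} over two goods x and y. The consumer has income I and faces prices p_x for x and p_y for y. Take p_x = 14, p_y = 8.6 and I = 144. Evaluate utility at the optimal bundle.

Tangency: MRS = 2·y/x = p_x/p_y.
So 2/3·p_y·y = 1/3·p_x·x; combined with the budget, a share 2/3 of income goes to x.
Demand: x*(p_x,p_y,I) = 2/3·I/p_x and y* = 1/3·I/p_y.
At p_x=14, p_y=8.6, I=144: x* = 2/3·144/14 = 6.8571, y* = 5.5814.
Utility at the optimum: U(6.8571, 5.5814) = 6.4024.

V = 6.4024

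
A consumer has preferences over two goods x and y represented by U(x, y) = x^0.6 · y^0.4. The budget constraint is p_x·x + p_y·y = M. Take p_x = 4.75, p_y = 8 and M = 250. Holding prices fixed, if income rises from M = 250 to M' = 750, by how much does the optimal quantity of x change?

Δx* = 63.1579

MU_x/MU_y = (0.6·y)/(0.4·x); tangency sets this equal to p_x/p_y.
Rearranging, p_y·y = (2/3)·p_x·x. Substituting into the budget gives p_x·x·(1 + (2/3)) = M.
Demand: x*(p_x,p_y,M) = 0.6·M/p_x and y* = 0.4·M/p_y.
At p_x=4.75, p_y=8, M=250: x* = 0.6·250/4.75 = 31.5789.
At M' = 750: x* = 94.7368. Change: 94.7368 − 31.5789 = 63.1579.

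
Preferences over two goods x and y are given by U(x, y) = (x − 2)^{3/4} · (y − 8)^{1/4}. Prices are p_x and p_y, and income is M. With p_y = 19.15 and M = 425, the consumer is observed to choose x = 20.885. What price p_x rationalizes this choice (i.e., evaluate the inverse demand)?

Let x' = x−2, y' = y−8. MRS = 3·y'/x' = p_x/p_y.
Substituting into the budget: x* = 2 + 0.75·(M − 2·p_x − 8·p_y)/p_x, and y* = 8 + 0.25·(…)/p_y.
Set x* = 20.885 in the demand function and solve for p_x: p_x = 10.

p_x = 10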